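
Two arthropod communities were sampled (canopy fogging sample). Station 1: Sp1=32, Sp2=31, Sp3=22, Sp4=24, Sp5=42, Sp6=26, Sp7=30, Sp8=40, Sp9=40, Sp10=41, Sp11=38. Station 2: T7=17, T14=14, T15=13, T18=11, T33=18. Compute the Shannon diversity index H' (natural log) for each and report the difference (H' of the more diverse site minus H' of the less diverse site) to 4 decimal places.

Station 1: N=366, proportions 0.0874317, 0.0846995, 0.0601093, 0.0655738, 0.1147541, 0.0710383, 0.0819672, 0.1092896, 0.1092896, 0.1120219, 0.1038251, giving H' = 2.3754284 (working shown to 7 dp, full precision carried).
Station 2: N=73, proportions 0.2328767, 0.1917808, 0.1780822, 0.1506849, 0.2465753, giving H' = 1.5937566.
Difference = |2.3754284 − 1.5937566| = 0.7816718, i.e. 0.7817 to 4 decimal places.

0.7817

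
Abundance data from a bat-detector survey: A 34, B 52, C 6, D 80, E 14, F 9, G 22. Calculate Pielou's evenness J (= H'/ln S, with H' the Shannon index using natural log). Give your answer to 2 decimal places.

0.84

Total N = 34+52+6+80+14+9+22 = 217, so the proportions are 0.1567, 0.2396, 0.0276, 0.3687, 0.0645, 0.0415, 0.1014 (working shown to 4 dp, full precision carried).
H' = −Σ pᵢ ln pᵢ = −((-0.2904) + (-0.3424) + (-0.0992) + (-0.3679) + (-0.1768) + (-0.1320) + (-0.2320)) = 1.6407.
With S = 7 species, ln S = 1.9459, so J = 1.6407/1.9459 = 0.8432, i.e. 0.84 to 2 decimal places.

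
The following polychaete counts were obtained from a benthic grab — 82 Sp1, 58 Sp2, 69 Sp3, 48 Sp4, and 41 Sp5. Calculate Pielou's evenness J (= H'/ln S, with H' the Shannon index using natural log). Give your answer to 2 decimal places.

0.98

Total N = 82+58+69+48+41 = 298, so the proportions are 0.2752, 0.1946, 0.2315, 0.1611, 0.1376 (working shown to 4 dp, full precision carried).
H' = −Σ pᵢ ln pᵢ = −((-0.3551) + (-0.3185) + (-0.3387) + (-0.2941) + (-0.2729)) = 1.5794.
With S = 5 species, ln S = 1.6094, so J = 1.5794/1.6094 = 0.9813, i.e. 0.98 to 2 decimal places.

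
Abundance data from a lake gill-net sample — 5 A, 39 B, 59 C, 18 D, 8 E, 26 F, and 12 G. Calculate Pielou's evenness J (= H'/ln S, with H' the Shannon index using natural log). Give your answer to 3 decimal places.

Total N = 5+39+59+18+8+26+12 = 167, so the proportions are 0.02994, 0.23353, 0.35329, 0.10778, 0.0479, 0.15569, 0.07186 (working shown to 5 dp, full precision carried).
H' = −Σ pᵢ ln pᵢ = −((-0.10505) + (-0.33966) + (-0.36759) + (-0.24010) + (-0.14556) + (-0.28956) + (-0.18920)) = 1.67672.
With S = 7 species, ln S = 1.94591, so J = 1.67672/1.94591 = 0.86166, i.e. 0.862 to 3 decimal places.

0.862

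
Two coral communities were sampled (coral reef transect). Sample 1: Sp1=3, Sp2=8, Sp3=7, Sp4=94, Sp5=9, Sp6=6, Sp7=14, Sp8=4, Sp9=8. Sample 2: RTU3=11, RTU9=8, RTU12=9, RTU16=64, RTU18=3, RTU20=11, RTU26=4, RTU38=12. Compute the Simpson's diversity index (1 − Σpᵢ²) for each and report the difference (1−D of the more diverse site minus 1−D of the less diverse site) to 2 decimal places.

0.09

Sample 1: N=153, proportions 0.0196, 0.0523, 0.0458, 0.6144, 0.0588, 0.0392, 0.0915, 0.0261, 0.0523, giving 1−D = 0.6005 (working shown to 4 dp, full precision carried).
Sample 2: N=122, proportions 0.0902, 0.0656, 0.0738, 0.5246, 0.0246, 0.0902, 0.0328, 0.0984, giving 1−D = 0.6874.
Difference = |0.6005 − 0.6874| = 0.0869, i.e. 0.09 to 2 decimal places.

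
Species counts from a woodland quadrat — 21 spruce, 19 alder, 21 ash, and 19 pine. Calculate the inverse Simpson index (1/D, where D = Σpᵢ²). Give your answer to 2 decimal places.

3.99

Total N = 21+19+21+19 = 80, so the proportions are 0.2625, 0.2375, 0.2625, 0.2375 (working shown to 6 dp, full precision carried).
D = 0.2625² + 0.2375² + 0.2625² + 0.2375² = 0.068906 + 0.056406 + 0.068906 + 0.056406 = 0.250625.
So 1/D = 3.9900, i.e. 3.99 to 2 decimal places.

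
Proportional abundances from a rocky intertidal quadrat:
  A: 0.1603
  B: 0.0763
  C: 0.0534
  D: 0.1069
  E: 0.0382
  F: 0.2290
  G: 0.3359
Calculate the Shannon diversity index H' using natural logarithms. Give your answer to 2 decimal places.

1.71

Each pᵢ ln pᵢ term (working shown to 4 dp, full precision carried): 0.1603×(-1.8307)=-0.2935, 0.0763×(-2.5731)=-0.1963, 0.0534×(-2.9299)=-0.1565, 0.1069×(-2.2359)=-0.2390, 0.0382×(-3.2649)=-0.1247, 0.229×(-1.4740)=-0.3376, 0.3359×(-1.0909)=-0.3664.
Sum = -1.7140, so H' = 1.71.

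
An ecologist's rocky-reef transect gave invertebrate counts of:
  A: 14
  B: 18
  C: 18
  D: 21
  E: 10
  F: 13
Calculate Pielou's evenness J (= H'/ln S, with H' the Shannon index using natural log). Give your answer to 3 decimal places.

Total N = 14+18+18+21+10+13 = 94, so the proportions are 0.14894, 0.19149, 0.19149, 0.2234, 0.10638, 0.1383 (working shown to 5 dp, full precision carried).
H' = −Σ pᵢ ln pᵢ = −((-0.28361) + (-0.31652) + (-0.31652) + (-0.33483) + (-0.23837) + (-0.27360)) = 1.76345.
With S = 6 species, ln S = 1.79176, so J = 1.76345/1.79176 = 0.98420, i.e. 0.984 to 3 decimal places.

0.984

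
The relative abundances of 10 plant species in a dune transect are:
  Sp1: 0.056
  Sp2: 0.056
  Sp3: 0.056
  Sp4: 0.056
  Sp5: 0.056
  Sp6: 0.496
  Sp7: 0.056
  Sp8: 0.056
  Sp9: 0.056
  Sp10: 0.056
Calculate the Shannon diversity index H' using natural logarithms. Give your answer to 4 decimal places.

1.8005

Each pᵢ ln pᵢ term (working shown to 6 dp, full precision carried): 0.056×(-2.882404)=-0.161415, 0.056×(-2.882404)=-0.161415, 0.056×(-2.882404)=-0.161415, 0.056×(-2.882404)=-0.161415, 0.056×(-2.882404)=-0.161415, 0.496×(-0.701179)=-0.347785, 0.056×(-2.882404)=-0.161415, 0.056×(-2.882404)=-0.161415, 0.056×(-2.882404)=-0.161415, 0.056×(-2.882404)=-0.161415.
Sum = -1.800516, so H' = 1.8005.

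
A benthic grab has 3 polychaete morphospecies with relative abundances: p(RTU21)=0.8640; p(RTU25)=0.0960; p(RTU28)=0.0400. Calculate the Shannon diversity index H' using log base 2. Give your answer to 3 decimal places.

0.693

Each pᵢ log₂ pᵢ term (working shown to 5 dp, full precision carried): 0.864×(-0.21090)=-0.18221, 0.096×(-3.38082)=-0.32456, 0.04×(-4.64386)=-0.18575.
Sum = -0.69253, so H' = 0.693.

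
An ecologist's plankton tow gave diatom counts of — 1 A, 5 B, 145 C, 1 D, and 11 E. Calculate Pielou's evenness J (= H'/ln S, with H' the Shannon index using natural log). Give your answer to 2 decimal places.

0.28

Total N = 1+5+145+1+11 = 163, so the proportions are 0.0061, 0.0307, 0.8896, 0.0061, 0.0675 (working shown to 4 dp, full precision carried).
H' = −Σ pᵢ ln pᵢ = −((-0.0313) + (-0.1069) + (-0.1041) + (-0.0313) + (-0.1819)) = 0.4554.
With S = 5 species, ln S = 1.6094, so J = 0.4554/1.6094 = 0.2830, i.e. 0.28 to 2 decimal places.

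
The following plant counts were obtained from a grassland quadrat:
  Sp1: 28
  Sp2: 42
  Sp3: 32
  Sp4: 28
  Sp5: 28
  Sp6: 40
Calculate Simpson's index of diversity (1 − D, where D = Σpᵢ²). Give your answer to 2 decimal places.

Total N = 28+42+32+28+28+40 = 198, so the proportions are 0.1414, 0.2121, 0.1616, 0.1414, 0.1414, 0.202 (working shown to 4 dp, full precision carried).
D = 0.1414² + 0.2121² + 0.1616² + 0.1414² + 0.1414² + 0.202² = 0.0200 + 0.0450 + 0.0261 + 0.0200 + 0.0200 + 0.0408 = 0.1719.
So 1 − D = 0.8281, i.e. 0.83 to 2 decimal places.

0.83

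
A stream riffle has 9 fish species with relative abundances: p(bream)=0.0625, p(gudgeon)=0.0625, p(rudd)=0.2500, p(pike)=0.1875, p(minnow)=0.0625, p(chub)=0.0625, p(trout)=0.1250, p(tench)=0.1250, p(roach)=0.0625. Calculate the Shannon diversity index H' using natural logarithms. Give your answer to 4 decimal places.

2.0467

Each pᵢ ln pᵢ term (working shown to 6 dp, full precision carried): 0.0625×(-2.772589)=-0.173287, 0.0625×(-2.772589)=-0.173287, 0.25×(-1.386294)=-0.346574, 0.1875×(-1.673976)=-0.313871, 0.0625×(-2.772589)=-0.173287, 0.0625×(-2.772589)=-0.173287, 0.125×(-2.079442)=-0.259930, 0.125×(-2.079442)=-0.259930, 0.0625×(-2.772589)=-0.173287.
Sum = -2.046739, so H' = 2.0467.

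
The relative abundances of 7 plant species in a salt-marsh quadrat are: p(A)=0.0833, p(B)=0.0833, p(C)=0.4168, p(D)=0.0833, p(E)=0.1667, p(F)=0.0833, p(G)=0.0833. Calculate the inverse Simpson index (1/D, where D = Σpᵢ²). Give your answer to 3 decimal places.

4.234

D = 0.0833² + 0.0833² + 0.4168² + 0.0833² + 0.1667² + 0.0833² + 0.0833² = 0.0069389 + 0.0069389 + 0.1737222 + 0.0069389 + 0.0277889 + 0.0069389 + 0.0069389 = 0.2362056 (working shown to 7 dp, full precision carried).
So 1/D = 4.23360, i.e. 4.234 to 3 decimal places.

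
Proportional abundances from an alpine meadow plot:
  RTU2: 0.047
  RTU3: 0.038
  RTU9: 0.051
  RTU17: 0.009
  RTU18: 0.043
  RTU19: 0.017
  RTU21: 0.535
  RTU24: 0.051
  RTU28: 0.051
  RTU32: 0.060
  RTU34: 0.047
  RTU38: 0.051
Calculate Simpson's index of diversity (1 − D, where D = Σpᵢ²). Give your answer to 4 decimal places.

0.6917

D = 0.047² + 0.038² + 0.051² + 0.009² + 0.043² + 0.017² + 0.535² + 0.051² + 0.051² + 0.06² + 0.047² + 0.051² = 0.002209 + 0.001444 + 0.002601 + 0.000081 + 0.001849 + 0.000289 + 0.286225 + 0.002601 + 0.002601 + 0.003600 + 0.002209 + 0.002601 = 0.308310 (working shown to 6 dp, full precision carried).
So 1 − D = 0.691690, i.e. 0.6917 to 4 decimal places.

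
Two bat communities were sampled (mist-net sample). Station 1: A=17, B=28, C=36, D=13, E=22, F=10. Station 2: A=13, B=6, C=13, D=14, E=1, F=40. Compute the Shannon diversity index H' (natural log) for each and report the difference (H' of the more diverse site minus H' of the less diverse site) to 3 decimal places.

0.247

Station 1: N=126, proportions 0.13492, 0.22222, 0.28571, 0.10317, 0.1746, 0.07937, giving H' = 1.70258 (working shown to 5 dp, full precision carried).
Station 2: N=87, proportions 0.14943, 0.06897, 0.14943, 0.16092, 0.01149, 0.45977, giving H' = 1.45509.
Difference = |1.70258 − 1.45509| = 0.24749, i.e. 0.247 to 3 decimal places.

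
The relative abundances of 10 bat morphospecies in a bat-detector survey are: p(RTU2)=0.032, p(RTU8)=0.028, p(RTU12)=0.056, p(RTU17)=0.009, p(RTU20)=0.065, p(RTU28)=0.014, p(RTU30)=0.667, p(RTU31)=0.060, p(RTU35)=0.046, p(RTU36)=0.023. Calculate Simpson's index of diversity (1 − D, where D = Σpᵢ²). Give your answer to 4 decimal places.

0.5394

D = 0.032² + 0.028² + 0.056² + 0.009² + 0.065² + 0.014² + 0.667² + 0.06² + 0.046² + 0.023² = 0.001024 + 0.000784 + 0.003136 + 0.000081 + 0.004225 + 0.000196 + 0.444889 + 0.003600 + 0.002116 + 0.000529 = 0.460580 (working shown to 6 dp, full precision carried).
So 1 − D = 0.539420, i.e. 0.5394 to 4 decimal places.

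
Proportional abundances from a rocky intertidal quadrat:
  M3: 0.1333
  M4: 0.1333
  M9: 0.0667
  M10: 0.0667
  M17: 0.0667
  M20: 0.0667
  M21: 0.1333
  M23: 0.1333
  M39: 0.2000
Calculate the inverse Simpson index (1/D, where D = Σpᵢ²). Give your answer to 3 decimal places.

7.760

D = 0.1333² + 0.1333² + 0.0667² + 0.0667² + 0.0667² + 0.0667² + 0.1333² + 0.1333² + 0.2² = 0.0177689 + 0.0177689 + 0.0044489 + 0.0044489 + 0.0044489 + 0.0044489 + 0.0177689 + 0.0177689 + 0.0400000 = 0.1288711 (working shown to 7 dp, full precision carried).
So 1/D = 7.75969, i.e. 7.760 to 3 decimal places.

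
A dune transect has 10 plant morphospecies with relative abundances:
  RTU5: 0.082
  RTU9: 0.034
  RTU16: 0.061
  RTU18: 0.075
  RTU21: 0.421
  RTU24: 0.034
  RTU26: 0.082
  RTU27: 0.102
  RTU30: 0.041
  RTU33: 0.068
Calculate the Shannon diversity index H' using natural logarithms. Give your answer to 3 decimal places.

Each pᵢ ln pᵢ term (working shown to 5 dp, full precision carried): 0.082×(-2.50104)=-0.20508, 0.034×(-3.38139)=-0.11497, 0.061×(-2.79688)=-0.17061, 0.075×(-2.59027)=-0.19427, 0.421×(-0.86512)=-0.36422, 0.034×(-3.38139)=-0.11497, 0.082×(-2.50104)=-0.20508, 0.102×(-2.28278)=-0.23284, 0.041×(-3.19418)=-0.13096, 0.068×(-2.68825)=-0.18280.
Sum = -1.91581, so H' = 1.916.

1.916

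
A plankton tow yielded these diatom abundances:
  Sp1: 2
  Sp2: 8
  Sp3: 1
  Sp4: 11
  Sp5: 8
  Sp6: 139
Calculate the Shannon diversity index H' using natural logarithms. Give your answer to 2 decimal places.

0.71

Total N = 2+8+1+11+8+139 = 169, so the proportions are 0.0118, 0.0473, 0.0059, 0.0651, 0.0473, 0.8225 (working shown to 4 dp, full precision carried).
Each pᵢ ln pᵢ term: 0.0118×(-4.4368)=-0.0525, 0.0473×(-3.0505)=-0.1444, 0.0059×(-5.1299)=-0.0304, 0.0651×(-2.7320)=-0.1778, 0.0473×(-3.0505)=-0.1444, 0.8225×(-0.1954)=-0.1607.
Sum = -0.7102, so H' = 0.71.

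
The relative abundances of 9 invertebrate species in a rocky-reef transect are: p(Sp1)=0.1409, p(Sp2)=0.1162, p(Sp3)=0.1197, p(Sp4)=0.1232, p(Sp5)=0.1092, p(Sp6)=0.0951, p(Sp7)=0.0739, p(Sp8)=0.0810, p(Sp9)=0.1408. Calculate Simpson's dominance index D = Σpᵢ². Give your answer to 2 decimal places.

D = 0.1409² + 0.1162² + 0.1197² + 0.1232² + 0.1092² + 0.0951² + 0.0739² + 0.081² + 0.1408² = 0.0199 + 0.0135 + 0.0143 + 0.0152 + 0.0119 + 0.0090 + 0.0055 + 0.0066 + 0.0198 = 0.1157 (working shown to 4 dp, full precision carried).
To 2 decimal places, D = 0.12.

0.12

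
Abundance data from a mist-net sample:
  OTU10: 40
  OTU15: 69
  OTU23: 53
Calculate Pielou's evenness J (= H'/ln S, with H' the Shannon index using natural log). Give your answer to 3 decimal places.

0.978

Total N = 40+69+53 = 162, so the proportions are 0.24691, 0.42593, 0.32716 (working shown to 5 dp, full precision carried).
H' = −Σ pᵢ ln pᵢ = −((-0.34536) + (-0.36352) + (-0.36554)) = 1.07442.
With S = 3 species, ln S = 1.09861, so J = 1.07442/1.09861 = 0.97798, i.e. 0.978 to 3 decimal places.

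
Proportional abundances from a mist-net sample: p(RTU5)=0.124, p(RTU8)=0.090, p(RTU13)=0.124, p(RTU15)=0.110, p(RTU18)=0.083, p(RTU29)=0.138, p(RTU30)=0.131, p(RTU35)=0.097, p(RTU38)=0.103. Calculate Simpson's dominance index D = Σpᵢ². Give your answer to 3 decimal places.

D = 0.124² + 0.09² + 0.124² + 0.11² + 0.083² + 0.138² + 0.131² + 0.097² + 0.103² = 0.01538 + 0.00810 + 0.01538 + 0.01210 + 0.00689 + 0.01904 + 0.01716 + 0.00941 + 0.01061 = 0.11406 (working shown to 5 dp, full precision carried).
To 3 decimal places, D = 0.114.

0.114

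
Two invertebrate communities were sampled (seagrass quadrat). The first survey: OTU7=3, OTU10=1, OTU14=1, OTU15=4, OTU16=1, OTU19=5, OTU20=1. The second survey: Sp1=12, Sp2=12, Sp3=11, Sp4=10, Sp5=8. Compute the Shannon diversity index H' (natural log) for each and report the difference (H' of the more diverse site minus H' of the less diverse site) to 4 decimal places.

0.1180

The first survey: N=16, proportions 0.1875, 0.0625, 0.0625, 0.25, 0.0625, 0.3125, 0.0625, giving H' = 1.717076 (working shown to 6 dp, full precision carried).
The second survey: N=53, proportions 0.226415, 0.226415, 0.207547, 0.188679, 0.150943, giving H' = 1.599047.
Difference = |1.717076 − 1.599047| = 0.118029, i.e. 0.1180 to 4 decimal places.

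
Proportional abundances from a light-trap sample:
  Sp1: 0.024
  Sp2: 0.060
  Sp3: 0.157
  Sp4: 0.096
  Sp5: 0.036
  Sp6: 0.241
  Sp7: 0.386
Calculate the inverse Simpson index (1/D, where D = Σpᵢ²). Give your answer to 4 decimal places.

D = 0.024² + 0.06² + 0.157² + 0.096² + 0.036² + 0.241² + 0.386² = 0.00057600 + 0.00360000 + 0.02464900 + 0.00921600 + 0.00129600 + 0.05808100 + 0.14899600 = 0.24641400 (working shown to 8 dp, full precision carried).
So 1/D = 4.058211, i.e. 4.0582 to 4 decimal places.

4.0582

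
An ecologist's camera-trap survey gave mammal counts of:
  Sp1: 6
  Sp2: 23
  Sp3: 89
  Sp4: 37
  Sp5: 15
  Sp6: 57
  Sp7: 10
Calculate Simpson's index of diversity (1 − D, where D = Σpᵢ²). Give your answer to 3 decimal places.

Total N = 6+23+89+37+15+57+10 = 237, so the proportions are 0.02532, 0.09705, 0.37553, 0.15612, 0.06329, 0.24051, 0.04219 (working shown to 5 dp, full precision carried).
D = 0.02532² + 0.09705² + 0.37553² + 0.15612² + 0.06329² + 0.24051² + 0.04219² = 0.00064 + 0.00942 + 0.14102 + 0.02437 + 0.00401 + 0.05784 + 0.00178 = 0.23908.
So 1 − D = 0.76092, i.e. 0.761 to 3 decimal places.

0.761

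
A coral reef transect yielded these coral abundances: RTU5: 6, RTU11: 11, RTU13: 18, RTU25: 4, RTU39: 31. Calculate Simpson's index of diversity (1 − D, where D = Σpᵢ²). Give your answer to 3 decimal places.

0.702

Total N = 6+11+18+4+31 = 70, so the proportions are 0.08571, 0.15714, 0.25714, 0.05714, 0.44286 (working shown to 5 dp, full precision carried).
D = 0.08571² + 0.15714² + 0.25714² + 0.05714² + 0.44286² = 0.00735 + 0.02469 + 0.06612 + 0.00327 + 0.19612 = 0.29755.
So 1 − D = 0.70245, i.e. 0.702 to 3 decimal places.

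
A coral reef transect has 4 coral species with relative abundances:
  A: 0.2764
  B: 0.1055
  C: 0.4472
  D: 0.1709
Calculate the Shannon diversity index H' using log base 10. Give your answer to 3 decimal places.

Each pᵢ log₁₀ pᵢ term (working shown to 5 dp, full precision carried): 0.2764×(-0.55846)=-0.15436, 0.1055×(-0.97675)=-0.10305, 0.4472×(-0.34950)=-0.15630, 0.1709×(-0.76726)=-0.13112.
Sum = -0.54483, so H' = 0.545.

0.545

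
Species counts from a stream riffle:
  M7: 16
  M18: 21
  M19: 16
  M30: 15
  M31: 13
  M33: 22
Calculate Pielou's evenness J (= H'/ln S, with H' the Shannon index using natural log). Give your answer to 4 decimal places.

0.9902

Total N = 16+21+16+15+13+22 = 103, so the proportions are 0.15534, 0.203883, 0.15534, 0.145631, 0.126214, 0.213592 (working shown to 6 dp, full precision carried).
H' = −Σ pᵢ ln pᵢ = −((-0.289265) + (-0.324217) + (-0.289265) + (-0.280584) + (-0.261234) + (-0.329719)) = 1.774284.
With S = 6 species, ln S = 1.791759, so J = 1.774284/1.791759 = 0.990247, i.e. 0.9902 to 4 decimal places.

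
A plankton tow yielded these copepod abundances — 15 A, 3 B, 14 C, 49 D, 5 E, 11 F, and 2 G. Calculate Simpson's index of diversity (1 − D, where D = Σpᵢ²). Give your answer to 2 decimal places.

0.70

Total N = 15+3+14+49+5+11+2 = 99, so the proportions are 0.1515, 0.0303, 0.1414, 0.4949, 0.0505, 0.1111, 0.0202 (working shown to 4 dp, full precision carried).
D = 0.1515² + 0.0303² + 0.1414² + 0.4949² + 0.0505² + 0.1111² + 0.0202² = 0.0230 + 0.0009 + 0.0200 + 0.2450 + 0.0026 + 0.0123 + 0.0004 = 0.3042.
So 1 − D = 0.6958, i.e. 0.70 to 2 decimal places.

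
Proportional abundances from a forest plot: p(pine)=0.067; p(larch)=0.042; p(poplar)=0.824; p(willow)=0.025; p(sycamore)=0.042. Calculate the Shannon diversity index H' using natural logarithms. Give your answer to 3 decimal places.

0.699

Each pᵢ ln pᵢ term (working shown to 5 dp, full precision carried): 0.067×(-2.70306)=-0.18111, 0.042×(-3.17009)=-0.13314, 0.824×(-0.19358)=-0.15951, 0.025×(-3.68888)=-0.09222, 0.042×(-3.17009)=-0.13314.
Sum = -0.69913, so H' = 0.699.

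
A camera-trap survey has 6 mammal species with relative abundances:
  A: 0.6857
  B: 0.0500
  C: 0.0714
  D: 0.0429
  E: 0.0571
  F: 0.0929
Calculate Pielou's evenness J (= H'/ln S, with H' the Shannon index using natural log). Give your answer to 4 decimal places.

0.6230

H' = −Σ pᵢ ln pᵢ = −((-0.258725) + (-0.149787) + (-0.188457) + (-0.135087) + (-0.163475) + (-0.220752)) = 1.116282 (working shown to 6 dp, full precision carried).
With S = 6 species, ln S = 1.791759, so J = 1.116282/1.791759 = 0.623009, i.e. 0.6230 to 4 decimal places.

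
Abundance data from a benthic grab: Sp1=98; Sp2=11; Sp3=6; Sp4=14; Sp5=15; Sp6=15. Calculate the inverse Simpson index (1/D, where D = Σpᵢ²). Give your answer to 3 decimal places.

Total N = 98+11+6+14+15+15 = 159, so the proportions are 0.616352, 0.069182, 0.037736, 0.08805, 0.09434, 0.09434 (working shown to 6 dp, full precision carried).
D = 0.616352² + 0.069182² + 0.037736² + 0.08805² + 0.09434² + 0.09434² = 0.379890 + 0.004786 + 0.001424 + 0.007753 + 0.008900 + 0.008900 = 0.411653.
So 1/D = 2.42923, i.e. 2.429 to 3 decimal places.

2.429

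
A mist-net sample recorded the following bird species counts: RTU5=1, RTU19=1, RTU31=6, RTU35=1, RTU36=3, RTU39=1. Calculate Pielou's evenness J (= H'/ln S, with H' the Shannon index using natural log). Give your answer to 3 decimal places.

0.828

Total N = 1+1+6+1+3+1 = 13, so the proportions are 0.07692, 0.07692, 0.46154, 0.07692, 0.23077, 0.07692 (working shown to 5 dp, full precision carried).
H' = −Σ pᵢ ln pᵢ = −((-0.19730) + (-0.19730) + (-0.35686) + (-0.19730) + (-0.33839) + (-0.19730)) = 1.48446.
With S = 6 species, ln S = 1.79176, so J = 1.48446/1.79176 = 0.82849, i.e. 0.828 to 3 decimal places.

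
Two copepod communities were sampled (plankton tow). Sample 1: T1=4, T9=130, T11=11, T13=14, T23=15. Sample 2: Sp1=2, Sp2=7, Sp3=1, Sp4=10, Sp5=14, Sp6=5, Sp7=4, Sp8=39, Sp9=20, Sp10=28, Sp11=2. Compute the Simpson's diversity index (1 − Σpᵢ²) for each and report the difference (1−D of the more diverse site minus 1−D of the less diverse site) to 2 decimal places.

Sample 1: N=174, proportions 0.023, 0.7471, 0.0632, 0.0805, 0.0862, giving 1−D = 0.4234 (working shown to 4 dp, full precision carried).
Sample 2: N=132, proportions 0.0152, 0.053, 0.0076, 0.0758, 0.1061, 0.0379, 0.0303, 0.2955, 0.1515, 0.2121, 0.0152, giving 1−D = 0.8221.
Difference = |0.4234 − 0.8221| = 0.3987, i.e. 0.40 to 2 decimal places.

0.40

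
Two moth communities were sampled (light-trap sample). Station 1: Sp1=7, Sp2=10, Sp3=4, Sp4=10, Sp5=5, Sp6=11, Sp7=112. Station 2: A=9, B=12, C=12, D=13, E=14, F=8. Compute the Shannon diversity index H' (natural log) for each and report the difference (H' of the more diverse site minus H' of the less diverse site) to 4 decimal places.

Station 1: N=159, proportions 0.0440252, 0.0628931, 0.0251572, 0.0628931, 0.0314465, 0.0691824, 0.7044025, giving H' = 1.1185007 (working shown to 7 dp, full precision carried).
Station 2: N=68, proportions 0.1323529, 0.1764706, 0.1764706, 0.1911765, 0.2058824, 0.1176471, giving H' = 1.7733392.
Difference = |1.1185007 − 1.7733392| = 0.6548385, i.e. 0.6548 to 4 decimal places.

0.6548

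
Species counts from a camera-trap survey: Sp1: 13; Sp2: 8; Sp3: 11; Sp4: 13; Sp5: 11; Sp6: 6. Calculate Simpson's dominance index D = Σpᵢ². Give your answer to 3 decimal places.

Total N = 13+8+11+13+11+6 = 62, so the proportions are 0.20968, 0.12903, 0.17742, 0.20968, 0.17742, 0.09677 (working shown to 5 dp, full precision carried).
D = 0.20968² + 0.12903² + 0.17742² + 0.20968² + 0.17742² + 0.09677² = 0.04396 + 0.01665 + 0.03148 + 0.04396 + 0.03148 + 0.00937 = 0.17690.
To 3 decimal places, D = 0.177.

0.177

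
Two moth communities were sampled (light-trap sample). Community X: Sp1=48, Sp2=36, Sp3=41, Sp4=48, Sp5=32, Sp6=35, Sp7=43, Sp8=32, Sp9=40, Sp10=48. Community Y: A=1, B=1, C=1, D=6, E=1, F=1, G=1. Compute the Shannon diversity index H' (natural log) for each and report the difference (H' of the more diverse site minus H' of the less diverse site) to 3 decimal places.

Community X: N=403, proportions 0.11911, 0.08933, 0.10174, 0.11911, 0.0794, 0.08685, 0.1067, 0.0794, 0.09926, 0.11911, giving H' = 2.29113 (working shown to 5 dp, full precision carried).
Community Y: N=12, proportions 0.08333, 0.08333, 0.08333, 0.5, 0.08333, 0.08333, 0.08333, giving H' = 1.58903.
Difference = |2.29113 − 1.58903| = 0.70210, i.e. 0.702 to 3 decimal places.

0.702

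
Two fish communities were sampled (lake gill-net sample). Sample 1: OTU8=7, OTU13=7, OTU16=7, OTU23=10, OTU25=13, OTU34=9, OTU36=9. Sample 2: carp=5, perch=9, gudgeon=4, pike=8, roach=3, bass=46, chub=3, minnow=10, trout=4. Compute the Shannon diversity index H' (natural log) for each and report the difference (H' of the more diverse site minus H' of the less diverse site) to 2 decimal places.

0.24

Sample 1: N=62, proportions 0.1129032, 0.1129032, 0.1129032, 0.1612903, 0.2096774, 0.1451613, 0.1451613, giving H' = 1.9209352 (working shown to 7 dp, full precision carried).
Sample 2: N=92, proportions 0.0543478, 0.0978261, 0.0434783, 0.0869565, 0.0326087, 0.5, 0.0326087, 0.1086957, 0.0434783, giving H' = 1.6817546.
Difference = |1.9209352 − 1.6817546| = 0.2391806, i.e. 0.24 to 2 decimal places.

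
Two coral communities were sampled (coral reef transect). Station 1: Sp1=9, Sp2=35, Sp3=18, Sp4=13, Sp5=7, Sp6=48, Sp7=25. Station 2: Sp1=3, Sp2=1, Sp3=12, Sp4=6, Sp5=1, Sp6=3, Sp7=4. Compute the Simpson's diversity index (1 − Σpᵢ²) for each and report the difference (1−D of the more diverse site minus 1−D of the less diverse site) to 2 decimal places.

0.04

Station 1: N=155, proportions 0.0581, 0.2258, 0.1161, 0.0839, 0.0452, 0.3097, 0.1613, giving 1−D = 0.8012 (working shown to 4 dp, full precision carried).
Station 2: N=30, proportions 0.1, 0.0333, 0.4, 0.2, 0.0333, 0.1, 0.1333, giving 1−D = 0.7600.
Difference = |0.8012 − 0.7600| = 0.0412, i.e. 0.04 to 2 decimal places.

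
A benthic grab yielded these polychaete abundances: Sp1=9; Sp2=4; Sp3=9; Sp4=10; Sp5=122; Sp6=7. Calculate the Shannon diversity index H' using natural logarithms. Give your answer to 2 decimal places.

0.93

Total N = 9+4+9+10+122+7 = 161, so the proportions are 0.0559, 0.0248, 0.0559, 0.0621, 0.7578, 0.0435 (working shown to 4 dp, full precision carried).
Each pᵢ ln pᵢ term: 0.0559×(-2.8842)=-0.1612, 0.0248×(-3.6951)=-0.0918, 0.0559×(-2.8842)=-0.1612, 0.0621×(-2.7788)=-0.1726, 0.7578×(-0.2774)=-0.2102, 0.0435×(-3.1355)=-0.1363.
Sum = -0.9334, so H' = 0.93.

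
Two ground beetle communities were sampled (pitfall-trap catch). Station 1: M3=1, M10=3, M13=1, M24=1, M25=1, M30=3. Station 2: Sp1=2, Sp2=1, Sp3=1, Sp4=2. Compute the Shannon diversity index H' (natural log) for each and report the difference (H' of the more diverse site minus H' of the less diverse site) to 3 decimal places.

Station 1: N=10, proportions 0.1, 0.3, 0.1, 0.1, 0.1, 0.3, giving H' = 1.64342 (working shown to 5 dp, full precision carried).
Station 2: N=6, proportions 0.33333, 0.16667, 0.16667, 0.33333, giving H' = 1.32966.
Difference = |1.64342 − 1.32966| = 0.31376, i.e. 0.314 to 3 decimal places.

0.314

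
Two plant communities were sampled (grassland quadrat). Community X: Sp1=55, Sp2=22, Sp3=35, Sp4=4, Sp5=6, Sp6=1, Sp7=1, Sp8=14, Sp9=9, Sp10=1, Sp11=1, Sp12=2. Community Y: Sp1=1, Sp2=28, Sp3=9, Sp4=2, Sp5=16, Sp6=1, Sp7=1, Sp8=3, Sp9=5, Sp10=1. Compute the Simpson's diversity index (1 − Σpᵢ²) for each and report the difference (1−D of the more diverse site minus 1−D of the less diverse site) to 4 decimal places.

0.0367

Community X: N=151, proportions 0.364238, 0.145695, 0.231788, 0.02649, 0.039735, 0.006623, 0.006623, 0.092715, 0.059603, 0.006623, 0.006623, 0.013245, giving 1−D = 0.777597 (working shown to 6 dp, full precision carried).
Community Y: N=67, proportions 0.014925, 0.41791, 0.134328, 0.029851, 0.238806, 0.014925, 0.014925, 0.044776, 0.074627, 0.014925, giving 1−D = 0.740922.
Difference = |0.777597 − 0.740922| = 0.036675, i.e. 0.0367 to 4 decimal places.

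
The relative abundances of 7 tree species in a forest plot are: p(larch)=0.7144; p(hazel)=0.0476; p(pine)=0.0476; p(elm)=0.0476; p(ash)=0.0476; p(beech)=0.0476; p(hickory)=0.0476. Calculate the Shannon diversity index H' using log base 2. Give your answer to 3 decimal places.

Each pᵢ log₂ pᵢ term (working shown to 5 dp, full precision carried): 0.7144×(-0.48520)=-0.34662, 0.0476×(-4.39289)=-0.20910, 0.0476×(-4.39289)=-0.20910, 0.0476×(-4.39289)=-0.20910, 0.0476×(-4.39289)=-0.20910, 0.0476×(-4.39289)=-0.20910, 0.0476×(-4.39289)=-0.20910.
Sum = -1.60123, so H' = 1.601.

1.601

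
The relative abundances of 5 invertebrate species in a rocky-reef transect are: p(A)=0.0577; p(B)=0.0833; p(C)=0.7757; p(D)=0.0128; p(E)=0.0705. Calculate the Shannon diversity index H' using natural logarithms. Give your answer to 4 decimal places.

0.8114

Each pᵢ ln pᵢ term (working shown to 6 dp, full precision carried): 0.0577×(-2.852498)=-0.164589, 0.0833×(-2.485307)=-0.207026, 0.7757×(-0.253989)=-0.197020, 0.0128×(-4.358310)=-0.055786, 0.0705×(-2.652143)=-0.186976.
Sum = -0.811397, so H' = 0.8114.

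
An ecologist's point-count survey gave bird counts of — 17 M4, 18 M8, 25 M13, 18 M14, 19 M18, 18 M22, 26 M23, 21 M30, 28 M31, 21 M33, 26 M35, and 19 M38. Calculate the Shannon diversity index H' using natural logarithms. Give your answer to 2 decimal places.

2.47

Total N = 17+18+25+18+19+18+26+21+28+21+26+19 = 256, so the proportions are 0.0664, 0.0703, 0.0977, 0.0703, 0.0742, 0.0703, 0.1016, 0.082, 0.1094, 0.082, 0.1016, 0.0742 (working shown to 4 dp, full precision carried).
Each pᵢ ln pᵢ term: 0.0664×(-2.7120)=-0.1801, 0.0703×(-2.6548)=-0.1867, 0.0977×(-2.3263)=-0.2272, 0.0703×(-2.6548)=-0.1867, 0.0742×(-2.6007)=-0.1930, 0.0703×(-2.6548)=-0.1867, 0.1016×(-2.2871)=-0.2323, 0.082×(-2.5007)=-0.2051, 0.1094×(-2.2130)=-0.2420, 0.082×(-2.5007)=-0.2051, 0.1016×(-2.2871)=-0.2323, 0.0742×(-2.6007)=-0.1930.
Sum = -2.4702, so H' = 2.47.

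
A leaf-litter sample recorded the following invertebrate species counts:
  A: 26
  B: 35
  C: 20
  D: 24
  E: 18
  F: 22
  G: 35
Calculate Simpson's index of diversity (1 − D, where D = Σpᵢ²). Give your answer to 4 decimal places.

0.8485

Total N = 26+35+20+24+18+22+35 = 180, so the proportions are 0.144444, 0.194444, 0.111111, 0.133333, 0.1, 0.122222, 0.194444 (working shown to 6 dp, full precision carried).
D = 0.144444² + 0.194444² + 0.111111² + 0.133333² + 0.1² + 0.122222² + 0.194444² = 0.020864 + 0.037809 + 0.012346 + 0.017778 + 0.010000 + 0.014938 + 0.037809 = 0.151543.
So 1 − D = 0.848457, i.e. 0.8485 to 4 decimal places.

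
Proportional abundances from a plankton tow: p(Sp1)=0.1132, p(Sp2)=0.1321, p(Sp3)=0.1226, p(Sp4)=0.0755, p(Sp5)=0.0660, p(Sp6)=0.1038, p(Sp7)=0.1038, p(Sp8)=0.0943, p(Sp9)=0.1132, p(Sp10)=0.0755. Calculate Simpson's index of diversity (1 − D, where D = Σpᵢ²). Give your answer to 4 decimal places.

D = 0.1132² + 0.1321² + 0.1226² + 0.0755² + 0.066² + 0.1038² + 0.1038² + 0.0943² + 0.1132² + 0.0755² = 0.012814 + 0.017450 + 0.015031 + 0.005700 + 0.004356 + 0.010774 + 0.010774 + 0.008892 + 0.012814 + 0.005700 = 0.104308 (working shown to 6 dp, full precision carried).
So 1 − D = 0.895692, i.e. 0.8957 to 4 decimal places.

0.8957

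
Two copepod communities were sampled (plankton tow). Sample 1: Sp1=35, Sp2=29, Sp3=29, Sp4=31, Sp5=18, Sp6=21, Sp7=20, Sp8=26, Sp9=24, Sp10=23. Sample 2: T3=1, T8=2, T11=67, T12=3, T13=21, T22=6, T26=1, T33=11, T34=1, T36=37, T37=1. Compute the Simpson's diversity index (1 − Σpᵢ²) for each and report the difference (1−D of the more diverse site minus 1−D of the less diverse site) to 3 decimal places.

0.180

Sample 1: N=256, proportions 0.13672, 0.11328, 0.11328, 0.12109, 0.07031, 0.08203, 0.07812, 0.10156, 0.09375, 0.08984, giving 1−D = 0.89603 (working shown to 5 dp, full precision carried).
Sample 2: N=151, proportions 0.00662, 0.01325, 0.44371, 0.01987, 0.13907, 0.03974, 0.00662, 0.07285, 0.00662, 0.24503, 0.00662, giving 1−D = 0.71611.
Difference = |0.89603 − 0.71611| = 0.17992, i.e. 0.180 to 3 decimal places.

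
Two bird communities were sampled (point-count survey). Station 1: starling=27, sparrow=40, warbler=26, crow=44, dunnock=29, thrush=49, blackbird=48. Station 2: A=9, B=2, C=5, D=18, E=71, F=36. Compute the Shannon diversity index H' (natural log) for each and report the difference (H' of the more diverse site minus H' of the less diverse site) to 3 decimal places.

0.603

Station 1: N=263, proportions 0.10266, 0.15209, 0.09886, 0.1673, 0.11027, 0.18631, 0.18251, giving H' = 1.91464 (working shown to 5 dp, full precision carried).
Station 2: N=141, proportions 0.06383, 0.01418, 0.03546, 0.12766, 0.50355, 0.25532, giving H' = 1.31123.
Difference = |1.91464 − 1.31123| = 0.60341, i.e. 0.603 to 3 decimal places.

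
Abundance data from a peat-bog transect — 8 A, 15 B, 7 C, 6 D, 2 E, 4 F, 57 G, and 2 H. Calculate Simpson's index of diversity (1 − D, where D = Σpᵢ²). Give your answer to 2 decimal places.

0.64

Total N = 8+15+7+6+2+4+57+2 = 101, so the proportions are 0.0792, 0.1485, 0.0693, 0.0594, 0.0198, 0.0396, 0.5644, 0.0198 (working shown to 4 dp, full precision carried).
D = 0.0792² + 0.1485² + 0.0693² + 0.0594² + 0.0198² + 0.0396² + 0.5644² + 0.0198² = 0.0063 + 0.0221 + 0.0048 + 0.0035 + 0.0004 + 0.0016 + 0.3185 + 0.0004 = 0.3575.
So 1 − D = 0.6425, i.e. 0.64 to 2 decimal places.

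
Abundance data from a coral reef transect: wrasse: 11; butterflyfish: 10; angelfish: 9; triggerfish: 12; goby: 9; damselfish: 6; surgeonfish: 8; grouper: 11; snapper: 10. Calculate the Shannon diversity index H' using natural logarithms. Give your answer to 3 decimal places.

2.180

Total N = 11+10+9+12+9+6+8+11+10 = 86, so the proportions are 0.12791, 0.11628, 0.10465, 0.13953, 0.10465, 0.06977, 0.09302, 0.12791, 0.11628 (working shown to 5 dp, full precision carried).
Each pᵢ ln pᵢ term: 0.12791×(-2.05645)=-0.26303, 0.11628×(-2.15176)=-0.25020, 0.10465×(-2.25712)=-0.23621, 0.13953×(-1.96944)=-0.27481, 0.10465×(-2.25712)=-0.23621, 0.06977×(-2.66259)=-0.18576, 0.09302×(-2.37491)=-0.22092, 0.12791×(-2.05645)=-0.26303, 0.11628×(-2.15176)=-0.25020.
Sum = -2.18039, so H' = 2.180.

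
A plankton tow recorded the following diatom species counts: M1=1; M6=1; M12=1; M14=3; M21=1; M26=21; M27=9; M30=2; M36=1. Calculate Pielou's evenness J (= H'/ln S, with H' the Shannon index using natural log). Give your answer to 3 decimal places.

Total N = 1+1+1+3+1+21+9+2+1 = 40, so the proportions are 0.025, 0.025, 0.025, 0.075, 0.025, 0.525, 0.225, 0.05, 0.025 (working shown to 5 dp, full precision carried).
H' = −Σ pᵢ ln pᵢ = −((-0.09222) + (-0.09222) + (-0.09222) + (-0.19427) + (-0.09222) + (-0.33829) + (-0.33562) + (-0.14979) + (-0.09222)) = 1.47908.
With S = 9 species, ln S = 2.19722, so J = 1.47908/2.19722 = 0.67316, i.e. 0.673 to 3 decimal places.

0.673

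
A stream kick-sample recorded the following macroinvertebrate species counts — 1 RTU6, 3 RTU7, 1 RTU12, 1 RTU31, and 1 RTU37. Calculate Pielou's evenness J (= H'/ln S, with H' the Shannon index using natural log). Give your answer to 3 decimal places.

0.917

Total N = 1+3+1+1+1 = 7, so the proportions are 0.14286, 0.42857, 0.14286, 0.14286, 0.14286 (working shown to 5 dp, full precision carried).
H' = −Σ pᵢ ln pᵢ = −((-0.27799) + (-0.36313) + (-0.27799) + (-0.27799) + (-0.27799)) = 1.47508.
With S = 5 species, ln S = 1.60944, so J = 1.47508/1.60944 = 0.91652, i.e. 0.917 to 3 decimal places.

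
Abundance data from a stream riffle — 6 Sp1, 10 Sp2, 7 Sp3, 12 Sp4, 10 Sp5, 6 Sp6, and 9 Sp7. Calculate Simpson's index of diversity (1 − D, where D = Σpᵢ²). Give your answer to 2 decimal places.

0.85

Total N = 6+10+7+12+10+6+9 = 60, so the proportions are 0.1, 0.1667, 0.1167, 0.2, 0.1667, 0.1, 0.15 (working shown to 4 dp, full precision carried).
D = 0.1² + 0.1667² + 0.1167² + 0.2² + 0.1667² + 0.1² + 0.15² = 0.0100 + 0.0278 + 0.0136 + 0.0400 + 0.0278 + 0.0100 + 0.0225 = 0.1517.
So 1 − D = 0.8483, i.e. 0.85 to 2 decimal places.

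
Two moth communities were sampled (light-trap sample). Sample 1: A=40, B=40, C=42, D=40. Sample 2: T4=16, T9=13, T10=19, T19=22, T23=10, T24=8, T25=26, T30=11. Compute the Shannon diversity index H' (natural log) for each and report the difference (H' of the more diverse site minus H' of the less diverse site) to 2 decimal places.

Sample 1: N=162, proportions 0.2469, 0.2469, 0.2593, 0.2469, giving H' = 1.3861 (working shown to 4 dp, full precision carried).
Sample 2: N=125, proportions 0.128, 0.104, 0.152, 0.176, 0.08, 0.064, 0.208, 0.088, giving H' = 2.0091.
Difference = |1.3861 − 2.0091| = 0.6230, i.e. 0.62 to 2 decimal places.

0.62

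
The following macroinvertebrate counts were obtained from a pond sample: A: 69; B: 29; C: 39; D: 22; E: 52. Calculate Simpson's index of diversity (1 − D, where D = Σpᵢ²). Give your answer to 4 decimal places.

0.7684

Total N = 69+29+39+22+52 = 211, so the proportions are 0.327014, 0.137441, 0.184834, 0.104265, 0.246445 (working shown to 6 dp, full precision carried).
D = 0.327014² + 0.137441² + 0.184834² + 0.104265² + 0.246445² = 0.106938 + 0.018890 + 0.034164 + 0.010871 + 0.060735 = 0.231599.
So 1 − D = 0.768401, i.e. 0.7684 to 4 decimal places.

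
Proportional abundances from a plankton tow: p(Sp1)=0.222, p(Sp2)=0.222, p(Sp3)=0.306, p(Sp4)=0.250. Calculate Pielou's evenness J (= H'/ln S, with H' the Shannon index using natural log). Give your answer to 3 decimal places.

H' = −Σ pᵢ ln pᵢ = −((-0.33413) + (-0.33413) + (-0.36236) + (-0.34657)) = 1.37718 (working shown to 5 dp, full precision carried).
With S = 4 species, ln S = 1.38629, so J = 1.37718/1.38629 = 0.99343, i.e. 0.993 to 3 decimal places.

0.993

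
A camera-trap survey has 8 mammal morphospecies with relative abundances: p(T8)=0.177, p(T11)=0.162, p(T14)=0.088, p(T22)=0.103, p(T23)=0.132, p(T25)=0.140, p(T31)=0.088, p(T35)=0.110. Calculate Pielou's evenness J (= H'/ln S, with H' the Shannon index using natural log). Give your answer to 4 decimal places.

0.9852

H' = −Σ pᵢ ln pᵢ = −((-0.306494) + (-0.294866) + (-0.213877) + (-0.234122) + (-0.267294) + (-0.275256) + (-0.213877) + (-0.242800)) = 2.048585 (working shown to 6 dp, full precision carried).
With S = 8 species, ln S = 2.079442, so J = 2.048585/2.079442 = 0.985161, i.e. 0.9852 to 4 decimal places.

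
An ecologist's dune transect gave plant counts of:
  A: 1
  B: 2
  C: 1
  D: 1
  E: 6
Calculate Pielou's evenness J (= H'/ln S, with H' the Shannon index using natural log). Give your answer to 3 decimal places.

Total N = 1+2+1+1+6 = 11, so the proportions are 0.09091, 0.18182, 0.09091, 0.09091, 0.54545 (working shown to 5 dp, full precision carried).
H' = −Σ pᵢ ln pᵢ = −((-0.21799) + (-0.30995) + (-0.21799) + (-0.21799) + (-0.33062)) = 1.29455.
With S = 5 species, ln S = 1.60944, so J = 1.29455/1.60944 = 0.80435, i.e. 0.804 to 3 decimal places.

0.804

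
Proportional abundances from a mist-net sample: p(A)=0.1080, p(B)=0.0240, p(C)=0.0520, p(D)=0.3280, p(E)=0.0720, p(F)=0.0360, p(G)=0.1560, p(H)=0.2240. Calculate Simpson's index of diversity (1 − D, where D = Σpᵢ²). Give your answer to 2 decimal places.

D = 0.108² + 0.024² + 0.052² + 0.328² + 0.072² + 0.036² + 0.156² + 0.224² = 0.0117 + 0.0006 + 0.0027 + 0.1076 + 0.0052 + 0.0013 + 0.0243 + 0.0502 = 0.2035 (working shown to 4 dp, full precision carried).
So 1 − D = 0.7965, i.e. 0.80 to 2 decimal places.

0.80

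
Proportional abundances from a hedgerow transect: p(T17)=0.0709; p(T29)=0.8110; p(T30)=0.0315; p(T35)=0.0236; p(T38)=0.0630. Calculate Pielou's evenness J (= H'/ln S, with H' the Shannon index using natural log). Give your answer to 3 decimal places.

0.453

H' = −Σ pᵢ ln pᵢ = −((-0.18764) + (-0.16989) + (-0.10892) + (-0.08842) + (-0.17417)) = 0.72904 (working shown to 5 dp, full precision carried).
With S = 5 species, ln S = 1.60944, so J = 0.72904/1.60944 = 0.45298, i.e. 0.453 to 3 decimal places.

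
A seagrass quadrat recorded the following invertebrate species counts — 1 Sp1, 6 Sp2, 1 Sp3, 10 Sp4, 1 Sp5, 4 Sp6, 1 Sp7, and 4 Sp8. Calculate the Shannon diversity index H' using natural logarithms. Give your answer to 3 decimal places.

1.730

Total N = 1+6+1+10+1+4+1+4 = 28, so the proportions are 0.03571, 0.21429, 0.03571, 0.35714, 0.03571, 0.14286, 0.03571, 0.14286 (working shown to 5 dp, full precision carried).
Each pᵢ ln pᵢ term: 0.03571×(-3.33220)=-0.11901, 0.21429×(-1.54045)=-0.33010, 0.03571×(-3.33220)=-0.11901, 0.35714×(-1.02962)=-0.36772, 0.03571×(-3.33220)=-0.11901, 0.14286×(-1.94591)=-0.27799, 0.03571×(-3.33220)=-0.11901, 0.14286×(-1.94591)=-0.27799.
Sum = -1.72982, so H' = 1.730.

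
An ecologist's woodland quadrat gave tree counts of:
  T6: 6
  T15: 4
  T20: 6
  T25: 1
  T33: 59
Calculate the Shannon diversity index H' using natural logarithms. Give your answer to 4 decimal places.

0.8094

Total N = 6+4+6+1+59 = 76, so the proportions are 0.078947, 0.052632, 0.078947, 0.013158, 0.776316 (working shown to 6 dp, full precision carried).
Each pᵢ ln pᵢ term: 0.078947×(-2.538974)=-0.200445, 0.052632×(-2.944439)=-0.154970, 0.078947×(-2.538974)=-0.200445, 0.013158×(-4.330733)=-0.056983, 0.776316×(-0.253196)=-0.196560.
Sum = -0.809404, so H' = 0.8094.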